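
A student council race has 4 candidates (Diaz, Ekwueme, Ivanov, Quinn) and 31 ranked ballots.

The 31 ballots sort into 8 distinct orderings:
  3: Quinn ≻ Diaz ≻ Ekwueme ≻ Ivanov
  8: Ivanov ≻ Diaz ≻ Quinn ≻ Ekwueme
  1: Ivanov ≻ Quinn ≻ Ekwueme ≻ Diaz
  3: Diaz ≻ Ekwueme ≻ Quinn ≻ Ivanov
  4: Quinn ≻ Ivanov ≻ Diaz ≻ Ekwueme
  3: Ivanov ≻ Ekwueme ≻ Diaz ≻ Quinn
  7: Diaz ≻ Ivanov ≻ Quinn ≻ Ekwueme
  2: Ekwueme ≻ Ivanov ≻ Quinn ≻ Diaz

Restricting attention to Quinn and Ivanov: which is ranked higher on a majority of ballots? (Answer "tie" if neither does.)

Ivanov

Ballots ranking Quinn above Ivanov: 3 + 3 + 4 = 10.
Ballots ranking Ivanov above Quinn: 31 − 10 = 21.
Ivanov wins the head-to-head 21–10.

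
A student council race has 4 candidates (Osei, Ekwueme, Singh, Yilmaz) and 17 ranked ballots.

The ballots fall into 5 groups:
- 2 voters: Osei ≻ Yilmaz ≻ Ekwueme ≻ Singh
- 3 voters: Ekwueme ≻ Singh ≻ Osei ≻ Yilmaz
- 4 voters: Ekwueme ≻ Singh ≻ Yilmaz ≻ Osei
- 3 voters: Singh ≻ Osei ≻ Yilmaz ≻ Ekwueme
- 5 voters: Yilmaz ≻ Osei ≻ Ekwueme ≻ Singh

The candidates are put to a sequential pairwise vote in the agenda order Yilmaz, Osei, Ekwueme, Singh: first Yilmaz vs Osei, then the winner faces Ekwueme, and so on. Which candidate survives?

Singh

Round 1: Yilmaz vs Osei — 9–8, Yilmaz advances.
Round 2: Yilmaz vs Ekwueme — 10–7, Yilmaz advances.
Round 3: Yilmaz vs Singh — 7–10, Singh advances.
The agenda winner is Singh.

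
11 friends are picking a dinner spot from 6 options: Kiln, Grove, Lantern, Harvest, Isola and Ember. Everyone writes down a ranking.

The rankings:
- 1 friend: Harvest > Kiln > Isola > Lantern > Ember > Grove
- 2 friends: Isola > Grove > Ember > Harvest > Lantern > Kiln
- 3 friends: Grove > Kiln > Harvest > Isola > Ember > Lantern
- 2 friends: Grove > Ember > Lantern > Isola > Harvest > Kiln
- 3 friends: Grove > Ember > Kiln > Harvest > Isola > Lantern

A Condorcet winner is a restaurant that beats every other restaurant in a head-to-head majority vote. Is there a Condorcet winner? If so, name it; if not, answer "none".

Grove

Pairwise majorities:
Kiln vs Grove: Grove wins 10–1.
Kiln vs Lantern: Kiln wins 7–4.
Kiln vs Harvest: Kiln, 6–5.
Kiln–Isola: Kiln 7–4.
Kiln vs Ember: Ember wins 7–4.
Grove–Lantern: Grove 10–1.
Grove vs Harvest: Grove wins 10–1.
Grove vs Isola: Grove, 8–3.
Grove–Ember: Grove 10–1.
Lantern–Harvest: Harvest 9–2.
Lantern vs Isola: Isola wins 9–2.
Lantern–Ember: Ember 10–1.
Harvest–Isola: Harvest 7–4.
Harvest vs Ember: Ember, 7–4.
Isola vs Ember: Isola, 6–5.
Grove defeats every rival head-to-head and is the Condorcet winner.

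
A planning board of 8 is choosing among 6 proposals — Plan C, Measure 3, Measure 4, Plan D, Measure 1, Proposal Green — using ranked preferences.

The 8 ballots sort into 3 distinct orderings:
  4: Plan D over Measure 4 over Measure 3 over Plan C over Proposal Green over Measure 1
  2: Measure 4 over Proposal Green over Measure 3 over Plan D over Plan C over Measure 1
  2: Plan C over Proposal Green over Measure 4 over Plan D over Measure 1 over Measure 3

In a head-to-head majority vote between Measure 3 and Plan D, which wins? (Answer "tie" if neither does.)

Plan D

Ballots ranking Measure 3 above Plan D: 2.
Ballots ranking Plan D above Measure 3: 8 − 2 = 6.
Plan D wins the head-to-head 6–2.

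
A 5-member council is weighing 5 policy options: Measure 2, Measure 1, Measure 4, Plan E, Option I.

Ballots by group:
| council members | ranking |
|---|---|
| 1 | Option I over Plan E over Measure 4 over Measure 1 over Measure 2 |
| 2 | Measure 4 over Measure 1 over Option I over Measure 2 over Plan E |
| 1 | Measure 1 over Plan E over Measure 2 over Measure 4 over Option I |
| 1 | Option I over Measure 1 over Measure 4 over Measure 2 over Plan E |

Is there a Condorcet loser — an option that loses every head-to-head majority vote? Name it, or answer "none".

Plan E

Head-to-head results (5 council members):
Measure 2 vs Measure 1: 0 to 5, Measure 1.
Measure 2–Measure 4: Measure 4 4–1.
Measure 2 vs Plan E: Measure 2, 3–2.
Measure 2 vs Option I: 1 to 4, Option I.
Measure 1 vs Measure 4: Measure 4, 3–2.
Measure 1–Plan E: Measure 1 4–1.
Measure 1 vs Option I: Measure 1 wins 3–2.
Measure 4 vs Plan E: Measure 4, 3–2.
Measure 4 vs Option I: Measure 4 is ranked higher on 2+1 = 3 ballots, Option I on 2. Measure 4 wins 3–2.
Plan E vs Option I: Option I wins 4–1.
Plan E is beaten in every head-to-head and is the Condorcet loser.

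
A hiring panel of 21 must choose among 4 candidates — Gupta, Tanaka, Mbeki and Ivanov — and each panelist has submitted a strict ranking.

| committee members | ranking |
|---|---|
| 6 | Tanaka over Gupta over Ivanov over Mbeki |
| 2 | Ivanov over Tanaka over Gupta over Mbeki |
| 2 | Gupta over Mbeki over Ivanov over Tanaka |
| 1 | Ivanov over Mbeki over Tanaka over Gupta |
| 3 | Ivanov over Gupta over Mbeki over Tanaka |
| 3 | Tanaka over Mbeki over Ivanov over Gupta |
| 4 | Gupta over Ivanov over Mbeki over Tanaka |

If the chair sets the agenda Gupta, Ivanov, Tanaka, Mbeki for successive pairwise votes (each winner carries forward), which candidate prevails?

Round 1: Gupta vs Ivanov — 12–9, Gupta advances.
Round 2: Gupta vs Tanaka — 9–12, Tanaka advances.
Round 3: Tanaka vs Mbeki — 11–10, Tanaka advances.
Tanaka survives the agenda.

Tanaka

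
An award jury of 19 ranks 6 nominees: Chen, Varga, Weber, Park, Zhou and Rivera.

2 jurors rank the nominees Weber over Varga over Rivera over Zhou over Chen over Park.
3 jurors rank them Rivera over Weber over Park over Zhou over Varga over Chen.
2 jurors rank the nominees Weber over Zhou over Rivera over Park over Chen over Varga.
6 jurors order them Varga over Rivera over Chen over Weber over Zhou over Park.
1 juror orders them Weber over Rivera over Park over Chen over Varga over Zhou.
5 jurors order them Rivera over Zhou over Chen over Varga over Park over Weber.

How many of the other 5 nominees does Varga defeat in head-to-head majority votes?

3

Varga against each rival (19 jurors):
Varga vs Chen: Varga wins 11–8.
Varga vs Weber: Varga, 11–8.
Varga vs Park: Varga wins 13–6.
Varga–Zhou: Zhou 10–9.
Varga vs Rivera: 2+6 = 8 for Varga, 11 for Rivera — Rivera by 11–8.
Varga beats Chen, Weber, Park; loses to Zhou, Rivera — 3 pairwise wins.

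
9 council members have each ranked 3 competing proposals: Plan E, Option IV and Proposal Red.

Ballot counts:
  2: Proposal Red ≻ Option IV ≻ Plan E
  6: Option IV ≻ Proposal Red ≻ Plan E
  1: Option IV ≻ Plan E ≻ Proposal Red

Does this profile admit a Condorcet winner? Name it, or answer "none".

Option IV

Head-to-head results (9 council members):
Plan E vs Option IV: 0 to 9, Option IV.
Plan E vs Proposal Red: Plan E preferred on 1 ballot; Proposal Red wins 8–1.
Option IV vs Proposal Red: 6+1 = 7 for Option IV, 2 for Proposal Red — Option IV by 7–2.
Option IV wins every pairwise contest, so Option IV is the Condorcet winner.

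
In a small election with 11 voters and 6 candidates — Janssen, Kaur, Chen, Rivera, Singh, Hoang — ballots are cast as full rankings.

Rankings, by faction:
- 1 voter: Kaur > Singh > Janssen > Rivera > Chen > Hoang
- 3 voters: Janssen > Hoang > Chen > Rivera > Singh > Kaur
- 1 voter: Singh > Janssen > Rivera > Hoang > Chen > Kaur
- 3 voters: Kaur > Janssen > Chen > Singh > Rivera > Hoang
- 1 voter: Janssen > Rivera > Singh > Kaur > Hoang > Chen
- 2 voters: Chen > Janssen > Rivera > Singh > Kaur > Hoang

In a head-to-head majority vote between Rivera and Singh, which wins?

Ballots ranking Rivera above Singh: 3 + 1 + 2 = 6.
Ballots ranking Singh above Rivera: 11 − 6 = 5.
Rivera wins the head-to-head 6–5.

Rivera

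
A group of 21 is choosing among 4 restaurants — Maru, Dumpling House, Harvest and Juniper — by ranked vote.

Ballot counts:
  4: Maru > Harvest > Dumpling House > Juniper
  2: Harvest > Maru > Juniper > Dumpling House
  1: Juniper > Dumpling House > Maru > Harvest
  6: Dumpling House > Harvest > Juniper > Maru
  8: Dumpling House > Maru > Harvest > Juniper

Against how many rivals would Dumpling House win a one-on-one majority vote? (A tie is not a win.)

3

Dumpling House against each rival (21 friends):
Dumpling House vs Maru: 1+6+8 = 15 for Dumpling House, 6 for Maru — Dumpling House by 15–6.
Dumpling House–Harvest: Dumpling House 15–6.
Dumpling House vs Juniper: Dumpling House is ranked higher on 4+6+8 = 18 ballots, Juniper on 3. Dumpling House wins 18–3.
Dumpling House beats Maru, Harvest, Juniper — 3 pairwise wins.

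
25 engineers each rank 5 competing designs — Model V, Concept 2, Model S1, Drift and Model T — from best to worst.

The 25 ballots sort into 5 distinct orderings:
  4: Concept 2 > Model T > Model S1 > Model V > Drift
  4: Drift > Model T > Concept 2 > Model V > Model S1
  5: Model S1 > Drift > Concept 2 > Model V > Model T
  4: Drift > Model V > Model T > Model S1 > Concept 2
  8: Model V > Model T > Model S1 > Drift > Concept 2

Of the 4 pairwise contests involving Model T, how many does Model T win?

2

Model T against each rival (25 engineers):
Model T vs Model V: 8 to 17, Model V.
Model T vs Concept 2: 4+4+8 = 16 for Model T, 9 for Concept 2 — Model T by 16–9.
Model T vs Model S1: Model T preferred on 4+4+4+8 = 20 ballots; Model T wins 20–5.
Model T vs Drift: 12 to 13, Drift.
Model T beats Concept 2, Model S1; loses to Model V, Drift — 2 pairwise wins.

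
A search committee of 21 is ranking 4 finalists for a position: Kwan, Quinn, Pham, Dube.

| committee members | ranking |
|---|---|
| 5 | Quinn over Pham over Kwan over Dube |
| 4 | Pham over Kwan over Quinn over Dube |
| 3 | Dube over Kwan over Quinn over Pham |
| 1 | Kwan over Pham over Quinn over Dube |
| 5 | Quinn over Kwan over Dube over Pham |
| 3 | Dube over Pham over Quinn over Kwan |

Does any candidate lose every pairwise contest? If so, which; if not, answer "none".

Pairwise majorities:
Kwan vs Quinn: Quinn wins 13–8.
Kwan vs Pham: Kwan is ranked higher on 3+1+5 = 9 ballots, Pham on 12. Pham wins 12–9.
Kwan vs Dube: Kwan preferred on 5+4+1+5 = 15 ballots; Kwan wins 15–6.
Quinn vs Pham: 13 to 8, Quinn.
Quinn vs Dube: 5+4+1+5 = 15 for Quinn, 6 for Dube — Quinn by 15–6.
Pham vs Dube: Pham preferred on 5+4+1 = 10 ballots; Dube wins 11–10.
No candidate is winless: Kwan beats Dube; Quinn beats Kwan; Pham beats Kwan; Dube beats Pham. There is no Condorcet loser.

none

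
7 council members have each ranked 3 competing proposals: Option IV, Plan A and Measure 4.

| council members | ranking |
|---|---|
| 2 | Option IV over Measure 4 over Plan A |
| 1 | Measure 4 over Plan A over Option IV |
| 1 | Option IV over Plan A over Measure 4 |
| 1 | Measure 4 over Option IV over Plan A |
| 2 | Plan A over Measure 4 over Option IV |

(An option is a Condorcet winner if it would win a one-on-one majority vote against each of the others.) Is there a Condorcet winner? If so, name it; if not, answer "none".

Measure 4

Check each pair by majority over 7 ballots:
Option IV vs Plan A: Option IV wins 4–3.
Option IV vs Measure 4: Option IV preferred on 2+1 = 3 ballots; Measure 4 wins 4–3.
Plan A vs Measure 4: 3 to 4, Measure 4.
Measure 4 wins every pairwise contest, so Measure 4 is the Condorcet winner.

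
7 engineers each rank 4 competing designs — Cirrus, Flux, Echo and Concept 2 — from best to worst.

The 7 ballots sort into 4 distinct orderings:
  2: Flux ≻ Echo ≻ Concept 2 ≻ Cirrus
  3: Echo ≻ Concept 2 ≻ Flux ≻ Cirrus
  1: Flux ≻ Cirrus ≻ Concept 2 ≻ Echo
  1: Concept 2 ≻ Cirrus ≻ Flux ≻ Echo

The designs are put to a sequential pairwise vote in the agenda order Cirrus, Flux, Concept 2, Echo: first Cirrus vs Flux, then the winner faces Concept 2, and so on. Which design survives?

Echo

Round 1: Cirrus vs Flux — 1–6, Flux advances.
Round 2: Flux vs Concept 2 — 3–4, Concept 2 advances.
Round 3: Concept 2 vs Echo — 2–5, Echo advances.
The agenda winner is Echo.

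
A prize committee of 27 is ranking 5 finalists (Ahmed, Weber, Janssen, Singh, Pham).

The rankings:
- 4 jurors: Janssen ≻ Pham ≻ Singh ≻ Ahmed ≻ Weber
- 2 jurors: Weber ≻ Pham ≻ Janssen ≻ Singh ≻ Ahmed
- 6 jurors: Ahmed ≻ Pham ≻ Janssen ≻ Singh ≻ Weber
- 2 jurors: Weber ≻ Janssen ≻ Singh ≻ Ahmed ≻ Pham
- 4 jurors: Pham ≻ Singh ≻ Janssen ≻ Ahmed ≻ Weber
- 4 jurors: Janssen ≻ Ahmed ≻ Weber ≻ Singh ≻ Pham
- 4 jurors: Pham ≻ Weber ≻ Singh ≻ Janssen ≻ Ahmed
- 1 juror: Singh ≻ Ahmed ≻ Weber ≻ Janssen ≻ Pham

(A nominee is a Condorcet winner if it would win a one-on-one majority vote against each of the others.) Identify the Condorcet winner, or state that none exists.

Head-to-head results (27 jurors):
Ahmed vs Weber: Ahmed preferred on 4+6+4+4+1 = 19 ballots; Ahmed wins 19–8.
Ahmed vs Janssen: 6+1 = 7 for Ahmed, 20 for Janssen — Janssen by 20–7.
Ahmed vs Singh: 10 to 17, Singh.
Ahmed vs Pham: 13 to 14, Pham.
Weber vs Janssen: 9 to 18, Janssen.
Weber vs Singh: Weber is ranked higher on 2+2+4+4 = 12 ballots, Singh on 15. Singh wins 15–12.
Weber vs Pham: Weber preferred on 2+2+4+1 = 9 ballots; Pham wins 18–9.
Janssen vs Singh: Janssen is ranked higher on 4+2+6+2+4 = 18 ballots, Singh on 9. Janssen wins 18–9.
Janssen vs Pham: Janssen is ranked higher on 4+2+4+1 = 11 ballots, Pham on 16. Pham wins 16–11.
Singh vs Pham: 7 to 20, Pham.
Pham beats each of Ahmed, Weber, Janssen, Singh — Pham is the Condorcet winner.

Pham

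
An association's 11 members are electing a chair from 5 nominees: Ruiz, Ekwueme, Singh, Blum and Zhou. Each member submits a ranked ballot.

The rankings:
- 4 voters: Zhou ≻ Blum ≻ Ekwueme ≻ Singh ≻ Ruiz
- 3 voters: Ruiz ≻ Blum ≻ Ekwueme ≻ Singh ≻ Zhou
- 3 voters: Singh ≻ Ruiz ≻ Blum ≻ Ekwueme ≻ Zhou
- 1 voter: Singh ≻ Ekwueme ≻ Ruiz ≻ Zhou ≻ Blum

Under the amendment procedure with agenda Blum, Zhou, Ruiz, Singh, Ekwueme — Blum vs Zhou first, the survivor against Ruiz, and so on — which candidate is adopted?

Ekwueme

Round 1: Blum vs Zhou — 6–5, Blum advances.
Round 2: Blum vs Ruiz — 4–7, Ruiz advances.
Round 3: Ruiz vs Singh — 3–8, Singh advances.
Round 4: Singh vs Ekwueme — 4–7, Ekwueme advances.
Ekwueme survives the agenda.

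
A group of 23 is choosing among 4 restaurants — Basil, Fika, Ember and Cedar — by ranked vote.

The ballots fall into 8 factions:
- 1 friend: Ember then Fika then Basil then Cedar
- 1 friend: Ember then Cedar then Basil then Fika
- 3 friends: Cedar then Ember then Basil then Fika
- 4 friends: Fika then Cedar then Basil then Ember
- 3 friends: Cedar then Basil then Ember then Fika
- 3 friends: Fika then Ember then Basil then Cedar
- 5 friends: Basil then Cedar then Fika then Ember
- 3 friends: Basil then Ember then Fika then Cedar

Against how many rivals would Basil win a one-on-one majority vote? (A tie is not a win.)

Basil against each rival (23 friends):
Basil–Fika: Basil 15–8.
Basil vs Ember: Basil, 15–8.
Basil vs Cedar: Basil is ranked higher on 1+3+5+3 = 12 ballots, Cedar on 11. Basil wins 12–11.
Basil beats Fika, Ember, Cedar — 3 pairwise wins.

3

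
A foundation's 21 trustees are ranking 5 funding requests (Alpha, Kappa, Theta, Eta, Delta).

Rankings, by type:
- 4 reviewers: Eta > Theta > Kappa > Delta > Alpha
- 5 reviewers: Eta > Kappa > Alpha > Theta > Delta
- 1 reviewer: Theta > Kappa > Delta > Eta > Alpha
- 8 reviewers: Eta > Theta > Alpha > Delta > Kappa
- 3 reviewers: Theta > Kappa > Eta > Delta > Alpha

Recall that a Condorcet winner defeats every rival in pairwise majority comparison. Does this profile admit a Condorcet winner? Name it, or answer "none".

Eta

Pairwise majorities:
Alpha vs Kappa: Kappa wins 13–8.
Alpha vs Theta: Alpha is ranked higher on 5 ballots, Theta on 16. Theta wins 16–5.
Alpha vs Eta: 0 for Alpha, 21 for Eta — Eta by 21–0.
Alpha vs Delta: Alpha preferred on 5+8 = 13 ballots; Alpha wins 13–8.
Kappa–Theta: Theta 16–5.
Kappa vs Eta: Kappa is ranked higher on 1+3 = 4 ballots, Eta on 17. Eta wins 17–4.
Kappa–Delta: Kappa 13–8.
Theta vs Eta: Theta is ranked higher on 1+3 = 4 ballots, Eta on 17. Eta wins 17–4.
Theta vs Delta: Theta preferred on 4+5+1+8+3 = 21 ballots; Theta wins 21–0.
Eta vs Delta: Eta preferred on 4+5+8+3 = 20 ballots; Eta wins 20–1.
Eta defeats every rival head-to-head and is the Condorcet winner.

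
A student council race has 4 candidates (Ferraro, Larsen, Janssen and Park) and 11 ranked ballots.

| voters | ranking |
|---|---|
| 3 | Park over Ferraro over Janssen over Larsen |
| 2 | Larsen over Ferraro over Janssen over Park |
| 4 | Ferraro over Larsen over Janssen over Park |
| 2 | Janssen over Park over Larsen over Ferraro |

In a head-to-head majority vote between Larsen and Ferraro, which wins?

Ferraro

Ballots ranking Larsen above Ferraro: 2 + 2 = 4.
Ballots ranking Ferraro above Larsen: 11 − 4 = 7.
Ferraro wins the head-to-head 7–4.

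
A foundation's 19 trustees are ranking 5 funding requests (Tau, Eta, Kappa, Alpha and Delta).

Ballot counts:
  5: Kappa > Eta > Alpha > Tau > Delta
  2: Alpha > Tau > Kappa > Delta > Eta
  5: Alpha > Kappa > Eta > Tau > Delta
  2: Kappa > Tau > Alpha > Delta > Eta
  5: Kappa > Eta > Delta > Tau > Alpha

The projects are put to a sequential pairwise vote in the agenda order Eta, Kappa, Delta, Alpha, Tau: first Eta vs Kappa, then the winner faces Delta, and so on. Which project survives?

Round 1: Eta vs Kappa — 0–19, Kappa advances.
Round 2: Kappa vs Delta — 19–0, Kappa advances.
Round 3: Kappa vs Alpha — 12–7, Kappa advances.
Round 4: Kappa vs Tau — 17–2, Kappa advances.
The agenda winner is Kappa.

Kappa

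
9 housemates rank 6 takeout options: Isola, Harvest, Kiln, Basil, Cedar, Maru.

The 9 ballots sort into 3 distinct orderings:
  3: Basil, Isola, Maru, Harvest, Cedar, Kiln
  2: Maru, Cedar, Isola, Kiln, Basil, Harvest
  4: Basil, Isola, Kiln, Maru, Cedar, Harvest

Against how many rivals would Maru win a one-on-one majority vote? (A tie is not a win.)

Maru against each rival (9 friends):
Maru vs Isola: Maru preferred on 2 ballots; Isola wins 7–2.
Maru–Harvest: Maru 9–0.
Maru vs Kiln: Maru preferred on 3+2 = 5 ballots; Maru wins 5–4.
Maru–Basil: Basil 7–2.
Maru–Cedar: Maru 9–0.
Maru beats Harvest, Kiln, Cedar; loses to Isola, Basil — 3 pairwise wins.

3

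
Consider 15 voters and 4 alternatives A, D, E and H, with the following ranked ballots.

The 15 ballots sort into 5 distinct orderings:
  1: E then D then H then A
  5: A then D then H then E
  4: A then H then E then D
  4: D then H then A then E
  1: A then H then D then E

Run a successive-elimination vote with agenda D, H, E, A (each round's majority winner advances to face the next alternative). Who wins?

A

Round 1: D vs H — 10–5, D advances.
Round 2: D vs E — 10–5, D advances.
Round 3: D vs A — 5–10, A advances.
A survives the agenda.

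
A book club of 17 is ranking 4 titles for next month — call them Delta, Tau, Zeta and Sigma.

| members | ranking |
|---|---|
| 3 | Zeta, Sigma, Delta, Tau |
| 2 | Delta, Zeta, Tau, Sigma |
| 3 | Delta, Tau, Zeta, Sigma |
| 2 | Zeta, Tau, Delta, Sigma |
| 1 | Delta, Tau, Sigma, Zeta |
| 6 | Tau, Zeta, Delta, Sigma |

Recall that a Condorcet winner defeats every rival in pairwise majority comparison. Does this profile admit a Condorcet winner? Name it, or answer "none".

none

Pairwise majorities:
Delta vs Tau: Delta wins 9–8.
Delta vs Zeta: Zeta wins 11–6.
Delta vs Sigma: Delta wins 14–3.
Tau vs Zeta: Tau, 10–7.
Tau vs Sigma: Tau wins 14–3.
Zeta vs Sigma: Zeta wins 16–1.
Every book loses at least once (Delta loses to Zeta; Tau loses to Delta; Zeta loses to Tau; Sigma loses to Delta). The majority relation contains the cycle Delta → Tau → Zeta → Delta, so there is no Condorcet winner.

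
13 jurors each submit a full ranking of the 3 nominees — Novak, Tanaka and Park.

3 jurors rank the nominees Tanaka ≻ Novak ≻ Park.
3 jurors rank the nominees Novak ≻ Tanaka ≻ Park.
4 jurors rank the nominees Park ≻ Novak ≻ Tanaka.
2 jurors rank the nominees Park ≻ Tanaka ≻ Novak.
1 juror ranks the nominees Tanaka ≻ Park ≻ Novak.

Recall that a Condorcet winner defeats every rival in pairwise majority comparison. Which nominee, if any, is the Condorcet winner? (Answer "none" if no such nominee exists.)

none

Check each pair by majority over 13 ballots:
Novak–Tanaka: Novak 7–6.
Novak vs Park: Park wins 7–6.
Tanaka vs Park: Tanaka wins 7–6.
Every nominee loses at least once (Novak loses to Park; Tanaka loses to Novak; Park loses to Tanaka). The majority relation contains the cycle Novak > Tanaka > Park > Novak, so there is no Condorcet winner.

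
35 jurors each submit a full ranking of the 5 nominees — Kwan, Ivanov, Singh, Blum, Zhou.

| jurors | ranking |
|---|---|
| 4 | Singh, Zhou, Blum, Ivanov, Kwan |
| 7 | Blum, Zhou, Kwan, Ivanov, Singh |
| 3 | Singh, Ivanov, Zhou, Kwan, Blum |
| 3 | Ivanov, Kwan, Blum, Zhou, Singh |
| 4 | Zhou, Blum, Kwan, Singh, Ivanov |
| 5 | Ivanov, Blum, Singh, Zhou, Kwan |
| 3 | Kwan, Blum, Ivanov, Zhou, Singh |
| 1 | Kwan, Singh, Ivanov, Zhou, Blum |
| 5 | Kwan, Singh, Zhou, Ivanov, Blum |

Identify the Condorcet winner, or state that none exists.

Blum

Check each pair by majority over 35 ballots:
Kwan vs Ivanov: Kwan wins 20–15.
Kwan vs Singh: 7+3+4+3+1+5 = 23 for Kwan, 12 for Singh — Kwan by 23–12.
Kwan vs Blum: Blum wins 20–15.
Kwan–Zhou: Zhou 23–12.
Ivanov vs Singh: Ivanov is ranked higher on 7+3+5+3 = 18 ballots, Singh on 17. Ivanov wins 18–17.
Ivanov vs Blum: Ivanov preferred on 3+3+5+1+5 = 17 ballots; Blum wins 18–17.
Ivanov vs Zhou: Zhou wins 20–15.
Singh vs Blum: 13 to 22, Blum.
Singh vs Zhou: Singh, 18–17.
Blum vs Zhou: Blum wins 18–17.
Blum beats each of Kwan, Ivanov, Singh, Zhou — Blum is the Condorcet winner.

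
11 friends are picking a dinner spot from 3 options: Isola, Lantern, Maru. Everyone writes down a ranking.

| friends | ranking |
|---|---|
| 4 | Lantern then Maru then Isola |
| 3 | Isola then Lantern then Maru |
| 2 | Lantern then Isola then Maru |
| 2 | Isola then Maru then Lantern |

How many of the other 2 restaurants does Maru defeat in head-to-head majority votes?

Maru against each rival (11 friends):
Maru vs Isola: 4 for Maru, 7 for Isola — Isola by 7–4.
Maru–Lantern: Lantern 9–2.
Maru beats no one; loses to Isola, Lantern — 0 pairwise wins.

0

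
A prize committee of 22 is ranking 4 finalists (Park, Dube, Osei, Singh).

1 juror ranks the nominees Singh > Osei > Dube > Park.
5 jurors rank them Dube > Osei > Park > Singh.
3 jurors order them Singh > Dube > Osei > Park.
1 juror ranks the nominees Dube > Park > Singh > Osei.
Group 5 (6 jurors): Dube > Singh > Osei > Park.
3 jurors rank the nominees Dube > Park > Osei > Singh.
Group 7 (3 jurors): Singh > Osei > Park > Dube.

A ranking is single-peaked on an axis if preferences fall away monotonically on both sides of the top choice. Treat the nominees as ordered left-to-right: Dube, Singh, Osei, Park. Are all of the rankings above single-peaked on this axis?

no

Axis positions: Dube=1, Singh=2, Osei=3, Park=4.
Group 1 (peak Singh at position 2): ranking walks positions 2-3-1-4, expanding outward from the peak — single-peaked.
Group 2: ranking walks positions 1-3-4-2; Osei is ranked above Singh even though Singh lies between Osei and the peak Dube on the axis — preferences dip and rise again. Not single-peaked.
Group 3 (peak Singh at position 2): ranking walks positions 2-1-3-4, expanding outward from the peak — single-peaked.
Group 4: ranking walks positions 1-4-2-3; Park is ranked above Singh even though Singh lies between Park and the peak Dube on the axis — preferences dip and rise again. Not single-peaked.
Group 5 (peak Dube at position 1): ranking walks positions 1-2-3-4, expanding outward from the peak — single-peaked.
Group 6: ranking walks positions 1-4-3-2; Park is ranked above Singh even though Singh lies between Park and the peak Dube on the axis — preferences dip and rise again. Not single-peaked.
Group 7 (peak Singh at position 2): ranking walks positions 2-3-4-1, expanding outward from the peak — single-peaked.
Group 2 violates single-peakedness, so the profile is not single-peaked on this axis.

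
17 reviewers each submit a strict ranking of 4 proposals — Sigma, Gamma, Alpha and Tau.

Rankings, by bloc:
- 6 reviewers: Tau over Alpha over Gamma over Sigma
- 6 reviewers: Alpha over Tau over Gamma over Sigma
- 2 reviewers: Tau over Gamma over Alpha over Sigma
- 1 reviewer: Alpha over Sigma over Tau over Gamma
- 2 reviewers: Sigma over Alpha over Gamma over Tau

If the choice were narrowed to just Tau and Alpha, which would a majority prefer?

Alpha

Ballots ranking Tau above Alpha: 6 + 2 = 8.
Ballots ranking Alpha above Tau: 17 − 8 = 9.
Alpha wins the head-to-head 9–8.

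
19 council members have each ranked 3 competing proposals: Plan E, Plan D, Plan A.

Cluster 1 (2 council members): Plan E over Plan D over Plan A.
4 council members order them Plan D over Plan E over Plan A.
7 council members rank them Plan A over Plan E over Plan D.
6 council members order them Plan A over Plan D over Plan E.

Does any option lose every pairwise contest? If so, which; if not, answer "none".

Head-to-head results (19 council members):
Plan E vs Plan D: Plan D wins 10–9.
Plan E–Plan A: Plan A 13–6.
Plan D vs Plan A: Plan D preferred on 2+4 = 6 ballots; Plan A wins 13–6.
Plan E loses to every other option — it is the Condorcet loser.

Plan E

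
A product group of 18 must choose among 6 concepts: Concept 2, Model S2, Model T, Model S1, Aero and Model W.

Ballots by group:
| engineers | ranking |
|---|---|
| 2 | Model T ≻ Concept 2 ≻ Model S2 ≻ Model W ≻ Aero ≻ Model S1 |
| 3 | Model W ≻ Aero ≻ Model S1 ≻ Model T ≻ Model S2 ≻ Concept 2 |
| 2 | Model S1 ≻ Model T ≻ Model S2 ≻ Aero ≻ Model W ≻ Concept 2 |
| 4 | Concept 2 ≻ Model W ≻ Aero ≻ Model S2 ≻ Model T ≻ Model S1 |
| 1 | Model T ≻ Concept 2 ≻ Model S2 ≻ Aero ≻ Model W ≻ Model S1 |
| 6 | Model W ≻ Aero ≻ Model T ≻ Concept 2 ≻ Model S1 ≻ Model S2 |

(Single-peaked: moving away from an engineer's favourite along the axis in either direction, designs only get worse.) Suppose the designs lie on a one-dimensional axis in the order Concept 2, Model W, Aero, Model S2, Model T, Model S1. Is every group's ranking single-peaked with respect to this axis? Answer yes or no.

no

Axis positions: Concept 2=1, Model W=2, Aero=3, Model S2=4, Model T=5, Model S1=6.
Group 1: ranking walks positions 5-1-4-2-3-6; Concept 2 is ranked above Model S2 even though Model S2 lies between Concept 2 and the peak Model T on the axis — preferences dip and rise again. Not single-peaked.
Group 2: ranking walks positions 2-3-6-5-4-1; Model S1 is ranked above Model S2 even though Model S2 lies between Model S1 and the peak Model W on the axis — preferences dip and rise again. Not single-peaked.
Group 3 (peak Model S1 at position 6): ranking walks positions 6-5-4-3-2-1, expanding outward from the peak — single-peaked.
Group 4 (peak Concept 2 at position 1): ranking walks positions 1-2-3-4-5-6, expanding outward from the peak — single-peaked.
Group 5: ranking walks positions 5-1-4-3-2-6; Concept 2 is ranked above Model S2 even though Model S2 lies between Concept 2 and the peak Model T on the axis — preferences dip and rise again. Not single-peaked.
Group 6: ranking walks positions 2-3-5-1-6-4; Model T is ranked above Model S2 even though Model S2 lies between Model T and the peak Model W on the axis — preferences dip and rise again. Not single-peaked.
Group 1 violates single-peakedness, so the profile is not single-peaked on this axis.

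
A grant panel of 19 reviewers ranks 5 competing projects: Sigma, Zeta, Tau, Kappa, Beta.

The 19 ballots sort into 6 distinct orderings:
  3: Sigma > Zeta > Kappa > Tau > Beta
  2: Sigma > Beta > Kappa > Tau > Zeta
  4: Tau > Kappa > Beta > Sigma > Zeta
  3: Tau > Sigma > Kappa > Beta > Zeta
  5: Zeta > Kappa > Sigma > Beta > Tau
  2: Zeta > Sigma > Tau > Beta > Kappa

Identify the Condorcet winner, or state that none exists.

Sigma

Head-to-head results (19 reviewers):
Sigma vs Zeta: Sigma preferred on 3+2+4+3 = 12 ballots; Sigma wins 12–7.
Sigma vs Tau: Sigma preferred on 3+2+5+2 = 12 ballots; Sigma wins 12–7.
Sigma vs Kappa: 3+2+3+2 = 10 for Sigma, 9 for Kappa — Sigma by 10–9.
Sigma vs Beta: 3+2+3+5+2 = 15 for Sigma, 4 for Beta — Sigma by 15–4.
Zeta vs Tau: 3+5+2 = 10 for Zeta, 9 for Tau — Zeta by 10–9.
Zeta vs Kappa: 10 to 9, Zeta.
Zeta vs Beta: 10 to 9, Zeta.
Tau vs Kappa: Tau is ranked higher on 4+3+2 = 9 ballots, Kappa on 10. Kappa wins 10–9.
Tau vs Beta: Tau is ranked higher on 3+4+3+2 = 12 ballots, Beta on 7. Tau wins 12–7.
Kappa vs Beta: Kappa is ranked higher on 3+4+3+5 = 15 ballots, Beta on 4. Kappa wins 15–4.
Sigma beats each of Zeta, Tau, Kappa, Beta — Sigma is the Condorcet winner.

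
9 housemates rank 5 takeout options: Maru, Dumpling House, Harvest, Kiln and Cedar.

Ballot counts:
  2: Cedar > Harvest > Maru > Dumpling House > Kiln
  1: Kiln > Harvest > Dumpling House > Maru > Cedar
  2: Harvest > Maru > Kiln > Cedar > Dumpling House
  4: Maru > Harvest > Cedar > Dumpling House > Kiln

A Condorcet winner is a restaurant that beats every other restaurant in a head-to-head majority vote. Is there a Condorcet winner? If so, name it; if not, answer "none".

Head-to-head results (9 friends):
Maru vs Dumpling House: Maru preferred on 2+2+4 = 8 ballots; Maru wins 8–1.
Maru vs Harvest: Maru preferred on 4 ballots; Harvest wins 5–4.
Maru vs Kiln: Maru is ranked higher on 2+2+4 = 8 ballots, Kiln on 1. Maru wins 8–1.
Maru vs Cedar: Maru is ranked higher on 1+2+4 = 7 ballots, Cedar on 2. Maru wins 7–2.
Dumpling House vs Harvest: Dumpling House preferred on 0 ballots; Harvest wins 9–0.
Dumpling House vs Kiln: 6 to 3, Dumpling House.
Dumpling House vs Cedar: Dumpling House preferred on 1 ballot; Cedar wins 8–1.
Harvest vs Kiln: 2+2+4 = 8 for Harvest, 1 for Kiln — Harvest by 8–1.
Harvest vs Cedar: 1+2+4 = 7 for Harvest, 2 for Cedar — Harvest by 7–2.
Kiln vs Cedar: 3 to 6, Cedar.
Harvest defeats every rival head-to-head and is the Condorcet winner.

Harvest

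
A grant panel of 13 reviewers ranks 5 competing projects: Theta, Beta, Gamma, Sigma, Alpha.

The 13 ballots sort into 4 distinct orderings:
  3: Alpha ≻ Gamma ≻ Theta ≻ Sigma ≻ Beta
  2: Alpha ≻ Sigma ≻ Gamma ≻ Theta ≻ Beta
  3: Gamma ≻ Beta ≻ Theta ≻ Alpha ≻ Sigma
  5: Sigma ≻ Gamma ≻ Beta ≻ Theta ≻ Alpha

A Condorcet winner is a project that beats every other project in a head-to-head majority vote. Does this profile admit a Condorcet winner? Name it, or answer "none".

Pairwise majorities:
Theta vs Beta: Beta wins 8–5.
Theta–Gamma: Gamma 13–0.
Theta vs Sigma: Sigma wins 7–6.
Theta–Alpha: Theta 8–5.
Beta vs Gamma: Gamma, 13–0.
Beta–Sigma: Sigma 10–3.
Beta–Alpha: Beta 8–5.
Gamma vs Sigma: Sigma wins 7–6.
Gamma–Alpha: Gamma 8–5.
Sigma vs Alpha: Alpha wins 8–5.
Each project drops at least one matchup (Theta loses to Beta; Beta loses to Gamma; Gamma loses to Sigma; Sigma loses to Alpha; Alpha loses to Theta); the cycle Theta beats Alpha beats Sigma beats Theta rules out a Condorcet winner.

none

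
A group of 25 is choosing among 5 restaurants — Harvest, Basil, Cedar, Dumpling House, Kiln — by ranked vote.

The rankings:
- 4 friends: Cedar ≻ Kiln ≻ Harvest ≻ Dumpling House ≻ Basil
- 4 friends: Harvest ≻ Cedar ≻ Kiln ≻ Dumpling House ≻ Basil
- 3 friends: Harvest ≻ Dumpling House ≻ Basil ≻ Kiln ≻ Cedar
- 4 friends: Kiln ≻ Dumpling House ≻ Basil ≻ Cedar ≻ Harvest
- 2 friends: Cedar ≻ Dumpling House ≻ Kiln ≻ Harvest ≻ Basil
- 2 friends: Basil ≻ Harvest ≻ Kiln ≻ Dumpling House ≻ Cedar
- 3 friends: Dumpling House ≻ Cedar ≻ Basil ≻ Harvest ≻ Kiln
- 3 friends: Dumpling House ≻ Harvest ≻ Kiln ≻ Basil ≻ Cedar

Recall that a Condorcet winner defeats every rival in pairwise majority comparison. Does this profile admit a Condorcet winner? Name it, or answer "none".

Head-to-head results (25 friends):
Harvest vs Basil: 4+4+3+2+3 = 16 for Harvest, 9 for Basil — Harvest by 16–9.
Harvest vs Cedar: Harvest preferred on 4+3+2+3 = 12 ballots; Cedar wins 13–12.
Harvest vs Dumpling House: Harvest preferred on 4+4+3+2 = 13 ballots; Harvest wins 13–12.
Harvest vs Kiln: 15 to 10, Harvest.
Basil vs Cedar: 3+4+2+3 = 12 for Basil, 13 for Cedar — Cedar by 13–12.
Basil vs Dumpling House: 2 to 23, Dumpling House.
Basil vs Kiln: 3+2+3 = 8 for Basil, 17 for Kiln — Kiln by 17–8.
Cedar vs Dumpling House: Cedar is ranked higher on 4+4+2 = 10 ballots, Dumpling House on 15. Dumpling House wins 15–10.
Cedar vs Kiln: Cedar is ranked higher on 4+4+2+3 = 13 ballots, Kiln on 12. Cedar wins 13–12.
Dumpling House vs Kiln: Dumpling House preferred on 3+2+3+3 = 11 ballots; Kiln wins 14–11.
Each restaurant drops at least one matchup (Harvest loses to Cedar; Basil loses to Harvest; Cedar loses to Dumpling House; Dumpling House loses to Harvest; Kiln loses to Harvest); the cycle Harvest → Dumpling House → Cedar → Harvest rules out a Condorcet winner.

none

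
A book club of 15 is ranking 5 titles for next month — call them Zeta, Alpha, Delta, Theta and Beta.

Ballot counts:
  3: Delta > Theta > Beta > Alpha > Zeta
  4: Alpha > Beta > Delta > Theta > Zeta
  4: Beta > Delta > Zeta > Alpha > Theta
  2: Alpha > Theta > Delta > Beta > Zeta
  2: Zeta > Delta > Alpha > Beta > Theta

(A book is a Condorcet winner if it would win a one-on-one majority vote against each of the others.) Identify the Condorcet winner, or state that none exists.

Pairwise majorities:
Zeta vs Alpha: 6 to 9, Alpha.
Zeta vs Delta: Zeta is ranked higher on 2 ballots, Delta on 13. Delta wins 13–2.
Zeta vs Theta: 6 to 9, Theta.
Zeta vs Beta: 2 for Zeta, 13 for Beta — Beta by 13–2.
Alpha vs Delta: Alpha preferred on 4+2 = 6 ballots; Delta wins 9–6.
Alpha vs Theta: Alpha preferred on 4+4+2+2 = 12 ballots; Alpha wins 12–3.
Alpha vs Beta: Alpha preferred on 4+2+2 = 8 ballots; Alpha wins 8–7.
Delta vs Theta: Delta is ranked higher on 3+4+4+2 = 13 ballots, Theta on 2. Delta wins 13–2.
Delta vs Beta: Delta preferred on 3+2+2 = 7 ballots; Beta wins 8–7.
Theta vs Beta: 3+2 = 5 for Theta, 10 for Beta — Beta by 10–5.
No book is unbeaten: Zeta loses to Alpha; Alpha loses to Delta; Delta loses to Beta; Theta loses to Alpha; Beta loses to Alpha. In particular Alpha beats Beta beats Delta beats Alpha is a majority cycle — no Condorcet winner exists.

none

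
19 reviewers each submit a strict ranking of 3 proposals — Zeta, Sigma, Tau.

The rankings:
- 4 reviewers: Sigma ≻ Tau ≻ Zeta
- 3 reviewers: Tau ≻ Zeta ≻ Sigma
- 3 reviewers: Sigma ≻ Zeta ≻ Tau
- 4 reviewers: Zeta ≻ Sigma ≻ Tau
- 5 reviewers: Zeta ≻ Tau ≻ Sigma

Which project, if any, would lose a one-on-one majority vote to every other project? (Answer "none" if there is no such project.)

Head-to-head results (19 reviewers):
Zeta–Sigma: Zeta 12–7.
Zeta vs Tau: Zeta is ranked higher on 3+4+5 = 12 ballots, Tau on 7. Zeta wins 12–7.
Sigma–Tau: Sigma 11–8.
Tau is beaten in every head-to-head and is the Condorcet loser.

Tau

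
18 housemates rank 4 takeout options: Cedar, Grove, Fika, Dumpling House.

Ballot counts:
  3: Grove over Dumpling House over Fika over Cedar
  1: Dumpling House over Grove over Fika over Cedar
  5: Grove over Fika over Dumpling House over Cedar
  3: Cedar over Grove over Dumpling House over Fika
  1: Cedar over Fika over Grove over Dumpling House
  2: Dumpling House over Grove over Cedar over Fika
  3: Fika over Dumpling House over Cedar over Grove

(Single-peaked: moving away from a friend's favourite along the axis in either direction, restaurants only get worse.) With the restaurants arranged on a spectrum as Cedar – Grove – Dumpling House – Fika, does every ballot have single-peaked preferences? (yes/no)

no

Axis positions: Cedar=1, Grove=2, Dumpling House=3, Fika=4.
Faction 1 (peak Grove at position 2): ranking walks positions 2-3-4-1, expanding outward from the peak — single-peaked.
Faction 2 (peak Dumpling House at position 3): ranking walks positions 3-2-4-1, expanding outward from the peak — single-peaked.
Faction 3: ranking walks positions 2-4-3-1; Fika is ranked above Dumpling House even though Dumpling House lies between Fika and the peak Grove on the axis — preferences dip and rise again. Not single-peaked.
Faction 4 (peak Cedar at position 1): ranking walks positions 1-2-3-4, expanding outward from the peak — single-peaked.
Faction 5: ranking walks positions 1-4-2-3; Fika is ranked above Grove even though Grove lies between Fika and the peak Cedar on the axis — preferences dip and rise again. Not single-peaked.
Faction 6 (peak Dumpling House at position 3): ranking walks positions 3-2-1-4, expanding outward from the peak — single-peaked.
Faction 7: ranking walks positions 4-3-1-2; Cedar is ranked above Grove even though Grove lies between Cedar and the peak Fika on the axis — preferences dip and rise again. Not single-peaked.
Faction 3 violates single-peakedness, so the profile is not single-peaked on this axis.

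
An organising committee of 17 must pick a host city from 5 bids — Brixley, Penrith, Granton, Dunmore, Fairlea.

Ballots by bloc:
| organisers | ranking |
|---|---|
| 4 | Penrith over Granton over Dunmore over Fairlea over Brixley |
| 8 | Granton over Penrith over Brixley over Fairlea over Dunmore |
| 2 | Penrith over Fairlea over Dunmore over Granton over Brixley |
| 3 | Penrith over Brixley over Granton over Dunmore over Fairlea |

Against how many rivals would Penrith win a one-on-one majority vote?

4

Penrith against each rival (17 organisers):
Penrith vs Brixley: Penrith, 17–0.
Penrith vs Granton: 4+2+3 = 9 for Penrith, 8 for Granton — Penrith by 9–8.
Penrith vs Dunmore: Penrith wins 17–0.
Penrith vs Fairlea: Penrith wins 17–0.
Penrith beats Brixley, Granton, Dunmore, Fairlea — 4 pairwise wins.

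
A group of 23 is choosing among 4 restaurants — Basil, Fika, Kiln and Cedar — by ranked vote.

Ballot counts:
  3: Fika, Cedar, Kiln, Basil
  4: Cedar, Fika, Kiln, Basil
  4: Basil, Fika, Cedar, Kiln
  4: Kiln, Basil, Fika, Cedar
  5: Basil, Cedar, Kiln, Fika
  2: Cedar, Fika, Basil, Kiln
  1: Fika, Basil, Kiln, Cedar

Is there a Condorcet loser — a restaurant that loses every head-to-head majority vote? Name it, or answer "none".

Kiln

Head-to-head results (23 friends):
Basil vs Fika: 13 to 10, Basil.
Basil vs Kiln: Basil is ranked higher on 4+5+2+1 = 12 ballots, Kiln on 11. Basil wins 12–11.
Basil vs Cedar: Basil, 14–9.
Fika vs Kiln: Fika wins 14–9.
Fika vs Cedar: Fika, 12–11.
Kiln vs Cedar: Kiln is ranked higher on 4+1 = 5 ballots, Cedar on 18. Cedar wins 18–5.
Kiln is beaten in every head-to-head and is the Condorcet loser.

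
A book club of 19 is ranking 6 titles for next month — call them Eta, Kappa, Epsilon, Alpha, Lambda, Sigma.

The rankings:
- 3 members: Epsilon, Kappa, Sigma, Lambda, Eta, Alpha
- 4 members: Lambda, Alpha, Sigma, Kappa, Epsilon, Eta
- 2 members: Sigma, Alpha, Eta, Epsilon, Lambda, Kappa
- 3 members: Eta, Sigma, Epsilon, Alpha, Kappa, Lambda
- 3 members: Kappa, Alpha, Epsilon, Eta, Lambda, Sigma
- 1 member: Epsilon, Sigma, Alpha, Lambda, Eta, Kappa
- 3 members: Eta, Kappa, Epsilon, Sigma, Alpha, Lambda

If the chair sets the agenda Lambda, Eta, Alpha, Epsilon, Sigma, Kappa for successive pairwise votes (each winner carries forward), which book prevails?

Round 1: Lambda vs Eta — 8–11, Eta advances.
Round 2: Eta vs Alpha — 9–10, Alpha advances.
Round 3: Alpha vs Epsilon — 9–10, Epsilon advances.
Round 4: Epsilon vs Sigma — 10–9, Epsilon advances.
Round 5: Epsilon vs Kappa — 9–10, Kappa advances.
Kappa survives the agenda.

Kappa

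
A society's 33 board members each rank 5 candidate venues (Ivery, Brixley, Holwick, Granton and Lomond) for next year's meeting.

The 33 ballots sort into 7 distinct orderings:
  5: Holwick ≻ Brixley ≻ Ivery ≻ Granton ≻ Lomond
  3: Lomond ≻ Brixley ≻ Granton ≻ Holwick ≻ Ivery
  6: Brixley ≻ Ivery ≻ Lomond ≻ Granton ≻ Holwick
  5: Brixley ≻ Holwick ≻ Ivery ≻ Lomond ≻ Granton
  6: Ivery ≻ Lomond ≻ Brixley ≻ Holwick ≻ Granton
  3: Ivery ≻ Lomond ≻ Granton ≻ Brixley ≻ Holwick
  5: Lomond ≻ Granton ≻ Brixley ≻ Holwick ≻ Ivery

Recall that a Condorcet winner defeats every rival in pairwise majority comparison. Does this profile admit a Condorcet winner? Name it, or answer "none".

none

Check each pair by majority over 33 ballots:
Ivery vs Brixley: Ivery is ranked higher on 6+3 = 9 ballots, Brixley on 24. Brixley wins 24–9.
Ivery–Holwick: Holwick 18–15.
Ivery vs Granton: Ivery wins 25–8.
Ivery vs Lomond: Ivery preferred on 5+6+5+6+3 = 25 ballots; Ivery wins 25–8.
Brixley vs Holwick: Brixley preferred on 3+6+5+6+3+5 = 28 ballots; Brixley wins 28–5.
Brixley vs Granton: 25 to 8, Brixley.
Brixley vs Lomond: Brixley preferred on 5+6+5 = 16 ballots; Lomond wins 17–16.
Holwick–Granton: Granton 17–16.
Holwick vs Lomond: Lomond wins 23–10.
Granton vs Lomond: Granton preferred on 5 ballots; Lomond wins 28–5.
Each city drops at least one matchup (Ivery loses to Brixley; Brixley loses to Lomond; Holwick loses to Brixley; Granton loses to Ivery; Lomond loses to Ivery); the cycle Ivery → Granton → Holwick → Ivery rules out a Condorcet winner.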